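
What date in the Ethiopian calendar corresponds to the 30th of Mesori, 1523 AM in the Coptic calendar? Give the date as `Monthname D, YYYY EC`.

Nehase 30, 1799 EC

Both dates share Julian Day Number 2381299; in the Ethiopian calendar that is 30 Nehase 1799 EC.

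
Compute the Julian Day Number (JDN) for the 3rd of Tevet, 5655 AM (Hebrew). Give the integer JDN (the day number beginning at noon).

2413193

Equivalently 30 December 1894 (Gregorian).
JDN 2400001 is 17 November 1858 CE (Gregorian), MJD 0; the target day is +13192 days from there, so JDN = 2413193.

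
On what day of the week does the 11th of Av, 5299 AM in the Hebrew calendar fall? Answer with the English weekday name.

In the proleptic Gregorian calendar this is 5 August 1539 (JDN 2283384).
Since JDN mod 7 = 5 (0 = Monday), the day is Saturday.

Saturday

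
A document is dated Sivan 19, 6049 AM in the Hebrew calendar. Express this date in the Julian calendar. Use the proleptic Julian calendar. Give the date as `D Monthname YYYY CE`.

24 May 2289 CE

Both dates share Julian Day Number 2557259; in the Julian calendar that is 24 May 2289 CE.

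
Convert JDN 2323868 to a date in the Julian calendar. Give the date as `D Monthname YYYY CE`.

JDN 2323868 is 7 June 1650 in the Gregorian calendar.
In the Julian calendar that day is 28 May 1650 CE.

28 May 1650 CE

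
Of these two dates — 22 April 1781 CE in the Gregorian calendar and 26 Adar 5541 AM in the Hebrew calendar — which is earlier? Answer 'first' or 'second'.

second

Converting both to JDN: 2371669 vs 2371639; the smaller is the second.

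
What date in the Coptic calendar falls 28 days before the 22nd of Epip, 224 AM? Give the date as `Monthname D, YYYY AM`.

Counting 28 days back from JDN 1906802 reaches JDN 1906774, which is Paoni 24, 224 AM.

Paoni 24, 224 AM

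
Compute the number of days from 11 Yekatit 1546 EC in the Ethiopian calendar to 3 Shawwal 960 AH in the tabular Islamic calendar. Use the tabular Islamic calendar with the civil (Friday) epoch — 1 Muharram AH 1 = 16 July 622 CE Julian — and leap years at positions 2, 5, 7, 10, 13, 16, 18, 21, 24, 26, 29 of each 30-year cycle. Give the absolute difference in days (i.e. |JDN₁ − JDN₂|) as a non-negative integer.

JDN of the first date = 2288692.
JDN of the second date = 2288546.
|2288546 − 2288692| = 146.

146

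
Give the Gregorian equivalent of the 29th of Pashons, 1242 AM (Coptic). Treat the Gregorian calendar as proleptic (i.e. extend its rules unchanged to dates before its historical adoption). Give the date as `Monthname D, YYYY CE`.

Julian Day Number of the source date = 2278573.
Converting JDN 2278573 to the Gregorian calendar gives 3 June 1526 CE.

June 3, 1526 CE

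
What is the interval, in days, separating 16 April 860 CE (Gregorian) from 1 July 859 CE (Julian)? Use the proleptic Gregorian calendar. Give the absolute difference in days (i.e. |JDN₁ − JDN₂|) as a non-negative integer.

286

JDN of the first date = 2035275.
JDN of the second date = 2034989.
|2034989 − 2035275| = 286.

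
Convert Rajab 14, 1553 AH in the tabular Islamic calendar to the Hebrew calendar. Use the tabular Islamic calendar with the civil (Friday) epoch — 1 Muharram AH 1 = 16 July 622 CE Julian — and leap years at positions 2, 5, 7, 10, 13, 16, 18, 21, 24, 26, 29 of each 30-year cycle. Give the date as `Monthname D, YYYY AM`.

Cheshvan 14, 5889 AM

Julian Day Number of the source date = 2498607.
Converting JDN 2498607 to the Hebrew calendar gives 14 Cheshvan 5889 AM.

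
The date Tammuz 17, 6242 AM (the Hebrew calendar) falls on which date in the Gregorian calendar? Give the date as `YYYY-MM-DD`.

2482-07-04

Both dates share Julian Day Number 2627777; in the Gregorian calendar that is 4 July 2482 CE.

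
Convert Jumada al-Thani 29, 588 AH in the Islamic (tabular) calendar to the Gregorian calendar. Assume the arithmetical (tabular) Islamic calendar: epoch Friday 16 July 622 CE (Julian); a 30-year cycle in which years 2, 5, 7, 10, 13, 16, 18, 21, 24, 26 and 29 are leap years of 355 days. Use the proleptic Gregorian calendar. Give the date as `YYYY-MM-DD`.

Julian Day Number of the source date = 2156629.
Converting JDN 2156629 to the Gregorian calendar gives 19 July 1192 CE.

1192-07-19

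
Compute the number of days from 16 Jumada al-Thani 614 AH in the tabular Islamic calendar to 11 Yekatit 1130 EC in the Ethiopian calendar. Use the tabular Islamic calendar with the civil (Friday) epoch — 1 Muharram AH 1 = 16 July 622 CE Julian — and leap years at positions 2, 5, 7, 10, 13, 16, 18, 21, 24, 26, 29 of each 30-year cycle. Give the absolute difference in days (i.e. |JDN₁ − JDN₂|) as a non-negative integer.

JDN of the first date = 2165830.
JDN of the second date = 2136748.
|2136748 − 2165830| = 29082.

29082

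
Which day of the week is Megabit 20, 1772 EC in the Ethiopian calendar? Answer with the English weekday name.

Monday

This is JDN 2371278 (27 March 1780 Gregorian).
2371278 ≡ 0 (mod 7); counting from Monday = 0 gives Monday.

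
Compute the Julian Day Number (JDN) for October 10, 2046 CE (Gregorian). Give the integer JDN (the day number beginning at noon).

2468629

JDN 2451545 is 1 January 2000 CE (Gregorian); the target day is +17084 days from there, so JDN = 2468629.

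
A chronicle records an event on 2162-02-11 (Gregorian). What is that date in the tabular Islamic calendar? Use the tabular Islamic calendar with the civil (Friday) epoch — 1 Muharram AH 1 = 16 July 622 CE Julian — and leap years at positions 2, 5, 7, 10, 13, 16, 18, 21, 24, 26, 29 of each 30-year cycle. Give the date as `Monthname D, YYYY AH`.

Shawwal 25, 1587 AH

Both dates share Julian Day Number 2510756; in the tabular Islamic calendar that is 25 Shawwal 1587 AH.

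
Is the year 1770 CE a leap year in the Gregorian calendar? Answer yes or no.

no

1770 is not divisible by 4, so it is a common year.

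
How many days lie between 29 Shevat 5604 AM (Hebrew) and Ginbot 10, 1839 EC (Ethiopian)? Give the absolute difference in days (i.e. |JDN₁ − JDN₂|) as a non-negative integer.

1183

JDN of the first date = 2394616.
JDN of the second date = 2395799.
|2395799 − 2394616| = 1183.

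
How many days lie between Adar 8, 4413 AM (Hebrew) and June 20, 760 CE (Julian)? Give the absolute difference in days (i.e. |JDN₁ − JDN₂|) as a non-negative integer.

39211

JDN of the first date = 1959608.
JDN of the second date = 1998819.
|1998819 − 1959608| = 39211.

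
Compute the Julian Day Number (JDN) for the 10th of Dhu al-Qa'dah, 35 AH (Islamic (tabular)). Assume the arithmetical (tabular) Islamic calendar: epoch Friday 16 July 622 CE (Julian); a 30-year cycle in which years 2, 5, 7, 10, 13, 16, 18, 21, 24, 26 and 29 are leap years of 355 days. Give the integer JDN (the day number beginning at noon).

Equivalently 13 May 656 (proleptic Gregorian).
JDN 2299161 is 15 October 1582 CE (Gregorian); the target day is −338369 days from there, so JDN = 1960792.

1960792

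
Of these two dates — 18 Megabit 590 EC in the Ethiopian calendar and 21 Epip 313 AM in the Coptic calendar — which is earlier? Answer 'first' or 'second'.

First date → JDN 1939550; second date → JDN 1939308.
JDN 1939308 < JDN 1939550, so the second date is earlier.

second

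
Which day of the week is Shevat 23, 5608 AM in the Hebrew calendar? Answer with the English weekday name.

Friday

This is JDN 2396055 (28 January 1848 Gregorian).
2396055 ≡ 4 (mod 7); counting from Monday = 0 gives Friday.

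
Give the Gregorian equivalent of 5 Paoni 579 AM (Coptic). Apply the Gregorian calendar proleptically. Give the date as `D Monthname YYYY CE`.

Both dates share Julian Day Number 2036418; in the Gregorian calendar that is 3 June 863 CE.

3 June 863 CE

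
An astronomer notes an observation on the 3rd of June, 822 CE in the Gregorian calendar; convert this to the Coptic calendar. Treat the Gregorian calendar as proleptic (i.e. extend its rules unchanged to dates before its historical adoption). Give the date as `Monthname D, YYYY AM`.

Both dates share Julian Day Number 2021443; in the Coptic calendar that is 5 Paoni 538 AM.

Paoni 5, 538 AM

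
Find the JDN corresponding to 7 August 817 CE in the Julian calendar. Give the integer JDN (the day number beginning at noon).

Equivalently 11 August 817 (proleptic Gregorian).
JDN 2400001 is 17 November 1858 CE (Gregorian), MJD 0; the target day is −380315 days from there, so JDN = 2019686.

2019686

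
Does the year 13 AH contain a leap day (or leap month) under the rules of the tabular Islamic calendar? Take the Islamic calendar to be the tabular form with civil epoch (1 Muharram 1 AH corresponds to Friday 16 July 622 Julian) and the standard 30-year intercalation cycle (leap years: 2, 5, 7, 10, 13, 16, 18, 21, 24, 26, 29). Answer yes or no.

yes

Year 13 AH is year 13 of its 30-year cycle; leap positions are 2, 5, 7, 10, 13, 16, 18, 21, 24, 26, 29, so it is a leap year (355 days).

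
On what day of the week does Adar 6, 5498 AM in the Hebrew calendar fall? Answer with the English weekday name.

This is JDN 2355908 (26 February 1738 Gregorian).
Since JDN mod 7 = 2 (0 = Monday), the day is Wednesday.

Wednesday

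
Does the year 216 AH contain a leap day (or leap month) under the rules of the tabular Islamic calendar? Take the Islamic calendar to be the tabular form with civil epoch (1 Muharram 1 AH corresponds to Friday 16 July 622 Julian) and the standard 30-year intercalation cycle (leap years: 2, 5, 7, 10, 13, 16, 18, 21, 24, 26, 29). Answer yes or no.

Year 216 AH is year 6 of its 30-year cycle; leap positions are 2, 5, 7, 10, 13, 16, 18, 21, 24, 26, 29, so it is a common year (354 days).

no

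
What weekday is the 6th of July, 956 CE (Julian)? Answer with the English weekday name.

In the proleptic Gregorian calendar this is 11 July 956 (JDN 2070424).
2070424 ≡ 6 (mod 7); counting from Monday = 0 gives Sunday.

Sunday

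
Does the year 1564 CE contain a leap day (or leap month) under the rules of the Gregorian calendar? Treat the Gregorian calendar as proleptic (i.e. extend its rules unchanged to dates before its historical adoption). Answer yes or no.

yes

1564 is divisible by 4 and not by 100, so it is a leap year.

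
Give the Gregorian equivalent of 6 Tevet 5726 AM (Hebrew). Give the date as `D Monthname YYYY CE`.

29 December 1965 CE

Both dates share Julian Day Number 2439124; in the Gregorian calendar that is 29 December 1965 CE.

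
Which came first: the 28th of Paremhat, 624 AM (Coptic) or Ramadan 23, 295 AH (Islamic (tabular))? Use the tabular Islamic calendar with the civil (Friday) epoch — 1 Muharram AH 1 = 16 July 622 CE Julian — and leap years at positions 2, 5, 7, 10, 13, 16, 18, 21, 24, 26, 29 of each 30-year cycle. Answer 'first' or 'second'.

first

First date → JDN 2052788; second date → JDN 2052882.
JDN 2052788 < JDN 2052882, so the first date is earlier.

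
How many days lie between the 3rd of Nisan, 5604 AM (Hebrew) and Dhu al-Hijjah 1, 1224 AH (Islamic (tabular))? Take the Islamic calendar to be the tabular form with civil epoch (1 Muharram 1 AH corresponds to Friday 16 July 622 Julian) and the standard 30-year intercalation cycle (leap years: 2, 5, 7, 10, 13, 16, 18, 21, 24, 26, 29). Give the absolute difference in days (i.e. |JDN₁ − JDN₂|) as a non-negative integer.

12494

First date → JDN 2394649; second date → JDN 2382155.
The interval is |2394649 − 2382155| = 12494 days.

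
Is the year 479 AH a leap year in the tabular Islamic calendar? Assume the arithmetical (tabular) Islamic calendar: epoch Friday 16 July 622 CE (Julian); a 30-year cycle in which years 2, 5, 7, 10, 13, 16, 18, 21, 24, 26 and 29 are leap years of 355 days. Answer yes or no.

yes

Year 479 AH is year 29 of its 30-year cycle; leap positions are 2, 5, 7, 10, 13, 16, 18, 21, 24, 26, 29, so it is a leap year (355 days).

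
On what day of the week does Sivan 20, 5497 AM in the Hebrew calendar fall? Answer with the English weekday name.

Wednesday

Equivalently 19 June 1737 Gregorian, JDN 2355656.
2355656 ≡ 2 (mod 7); counting from Monday = 0 gives Wednesday.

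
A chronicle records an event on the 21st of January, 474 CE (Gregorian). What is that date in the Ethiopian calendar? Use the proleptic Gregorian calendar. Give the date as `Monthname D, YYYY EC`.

Tir 25, 466 EC

Julian Day Number of the source date = 1894206.
Converting JDN 1894206 to the Ethiopian calendar gives 25 Tir 466 EC.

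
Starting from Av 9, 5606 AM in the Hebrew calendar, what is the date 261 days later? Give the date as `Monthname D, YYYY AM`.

Iyar 3, 5607 AM

JDN of Av 9, 5606 AM = 2395510.
2395510 + 261 = 2395771.
JDN 2395771 in the Hebrew calendar is Iyar 3, 5607 AM.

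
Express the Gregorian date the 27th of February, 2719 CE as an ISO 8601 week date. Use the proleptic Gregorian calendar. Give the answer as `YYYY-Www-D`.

The weekday is Thursday (ISO weekday 4).
That Thursday belongs to ISO week 9 of ISO year 2719.

2719-W09-4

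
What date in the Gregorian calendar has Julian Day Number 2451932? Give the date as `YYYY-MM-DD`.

Counting from JDN 2299161 = 15 Oct 1582 gives an offset of 152771 days.

2001-01-22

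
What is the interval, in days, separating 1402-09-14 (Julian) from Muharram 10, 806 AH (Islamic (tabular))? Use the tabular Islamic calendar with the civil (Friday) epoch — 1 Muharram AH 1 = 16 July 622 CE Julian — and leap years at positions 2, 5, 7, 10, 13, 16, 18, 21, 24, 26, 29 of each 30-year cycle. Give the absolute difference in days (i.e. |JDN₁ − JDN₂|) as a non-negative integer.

JDN of the first date = 2233395.
JDN of the second date = 2233714.
|2233714 − 2233395| = 319.

319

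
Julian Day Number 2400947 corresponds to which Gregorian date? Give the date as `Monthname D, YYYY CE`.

Counting from JDN 2299161 = 15 Oct 1582 gives an offset of 101786 days.

June 20, 1861 CE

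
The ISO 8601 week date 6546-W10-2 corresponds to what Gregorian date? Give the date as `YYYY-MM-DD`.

6546-03-08

ISO week 1 of 6546 is the week containing the first Thursday of 6546.
Week 10, day 2 (Tuesday) lands on 6546-03-08.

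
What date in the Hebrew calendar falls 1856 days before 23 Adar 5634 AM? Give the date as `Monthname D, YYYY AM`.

The starting date is JDN 2405595; 2405595 − 1856 = 2403739.
JDN 2403739 corresponds to Shevat 29, 5629 AM.

Shevat 29, 5629 AM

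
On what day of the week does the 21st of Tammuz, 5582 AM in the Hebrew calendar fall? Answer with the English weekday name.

In the Gregorian calendar this is 10 July 1822 (JDN 2386722).
JDN 2386722 mod 7 = 2, and JDN 0 was a Monday, so this is a Wednesday.

Wednesday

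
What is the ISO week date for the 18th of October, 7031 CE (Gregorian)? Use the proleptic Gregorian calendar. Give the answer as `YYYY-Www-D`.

7031-W42-2

The weekday is Tuesday (ISO weekday 2).
That Tuesday belongs to ISO week 42 of ISO year 7031.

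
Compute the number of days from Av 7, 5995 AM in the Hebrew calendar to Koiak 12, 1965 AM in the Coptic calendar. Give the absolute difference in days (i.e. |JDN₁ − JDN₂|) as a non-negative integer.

First date → JDN 2537580; second date → JDN 2542482.
The interval is |2537580 − 2542482| = 4902 days.

4902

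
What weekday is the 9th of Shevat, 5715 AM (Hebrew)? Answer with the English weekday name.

This is JDN 2435140 (1 February 1955 Gregorian).
2435140 ≡ 1 (mod 7); counting from Monday = 0 gives Tuesday.

Tuesday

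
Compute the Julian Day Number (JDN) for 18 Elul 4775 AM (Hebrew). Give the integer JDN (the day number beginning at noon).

In the proleptic Gregorian calendar the same day is 11 September 1015.
JDN 2299161 is 15 October 1582 CE (Gregorian); the target day is −207127 days from there, so JDN = 2092034.

2092034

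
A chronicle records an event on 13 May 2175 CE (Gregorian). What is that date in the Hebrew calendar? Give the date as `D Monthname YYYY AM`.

22 Iyar 5935 AM

Julian Day Number of the source date = 2515595.
Converting JDN 2515595 to the Hebrew calendar gives 22 Iyar 5935 AM.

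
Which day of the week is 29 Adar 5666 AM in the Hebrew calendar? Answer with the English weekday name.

Monday

Equivalently 26 March 1906 Gregorian, JDN 2417296.
JDN 2417296 mod 7 = 0, and JDN 0 was a Monday, so this is a Monday.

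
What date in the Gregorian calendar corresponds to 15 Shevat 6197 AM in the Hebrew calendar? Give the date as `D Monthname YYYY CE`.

Both dates share Julian Day Number 2611178; in the Gregorian calendar that is 22 January 2437 CE.

22 January 2437 CE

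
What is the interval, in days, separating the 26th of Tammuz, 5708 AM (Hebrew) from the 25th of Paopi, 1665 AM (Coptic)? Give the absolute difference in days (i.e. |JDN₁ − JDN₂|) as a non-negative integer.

First date → JDN 2432766; second date → JDN 2432860.
The interval is |2432766 − 2432860| = 94 days.

94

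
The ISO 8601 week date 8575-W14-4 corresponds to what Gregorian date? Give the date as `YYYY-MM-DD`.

8575-04-06

ISO week 1 of 8575 is the week containing the first Thursday of 8575.
Week 14, day 4 (Thursday) lands on 8575-04-06.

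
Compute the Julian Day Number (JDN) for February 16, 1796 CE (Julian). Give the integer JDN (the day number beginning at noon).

Equivalently 27 February 1796 (Gregorian).
JDN 2451545 is 1 January 2000 CE (Gregorian); the target day is −74452 days from there, so JDN = 2377093.

2377093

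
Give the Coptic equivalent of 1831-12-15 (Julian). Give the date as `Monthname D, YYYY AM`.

Koiak 18, 1548 AM

Julian Day Number of the source date = 2390179.
Converting JDN 2390179 to the Coptic calendar gives 18 Koiak 1548 AM.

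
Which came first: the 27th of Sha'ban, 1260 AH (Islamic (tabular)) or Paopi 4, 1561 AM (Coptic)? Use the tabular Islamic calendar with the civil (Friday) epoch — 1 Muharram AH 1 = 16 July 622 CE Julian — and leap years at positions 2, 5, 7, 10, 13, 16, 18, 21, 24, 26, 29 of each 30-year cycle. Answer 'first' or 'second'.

first

Converting both to JDN: 2394821 vs 2394853; the smaller is the first.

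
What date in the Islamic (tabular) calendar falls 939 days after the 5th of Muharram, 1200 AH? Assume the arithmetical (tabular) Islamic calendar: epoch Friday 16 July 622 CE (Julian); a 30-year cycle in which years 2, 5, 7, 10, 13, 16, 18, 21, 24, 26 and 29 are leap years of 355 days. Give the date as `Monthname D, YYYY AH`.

Sha'ban 29, 1202 AH

JDN of the 5th of Muharram, 1200 AH = 2373330.
2373330 + 939 = 2374269.
JDN 2374269 in the tabular Islamic calendar is Sha'ban 29, 1202 AH.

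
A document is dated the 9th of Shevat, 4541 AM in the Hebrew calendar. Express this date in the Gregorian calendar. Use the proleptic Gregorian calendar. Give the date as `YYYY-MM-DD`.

0781-01-13

Julian Day Number of the source date = 2006327.
Converting JDN 2006327 to the Gregorian calendar gives 13 January 781 CE.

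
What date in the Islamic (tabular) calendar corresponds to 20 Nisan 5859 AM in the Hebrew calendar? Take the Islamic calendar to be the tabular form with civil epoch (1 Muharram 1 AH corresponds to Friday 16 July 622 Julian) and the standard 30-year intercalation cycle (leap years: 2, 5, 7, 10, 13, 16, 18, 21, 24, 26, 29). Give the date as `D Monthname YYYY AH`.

Both dates share Julian Day Number 2487804; in the tabular Islamic calendar that is 19 Muharram 1523 AH.

19 Muharram 1523 AH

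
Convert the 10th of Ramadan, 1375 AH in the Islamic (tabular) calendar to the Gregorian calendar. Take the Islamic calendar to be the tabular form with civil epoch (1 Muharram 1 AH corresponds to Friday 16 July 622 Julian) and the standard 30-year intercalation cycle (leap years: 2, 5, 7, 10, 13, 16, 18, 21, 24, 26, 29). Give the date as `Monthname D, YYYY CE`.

April 21, 1956 CE

Julian Day Number of the source date = 2435585.
Converting JDN 2435585 to the Gregorian calendar gives 21 April 1956 CE.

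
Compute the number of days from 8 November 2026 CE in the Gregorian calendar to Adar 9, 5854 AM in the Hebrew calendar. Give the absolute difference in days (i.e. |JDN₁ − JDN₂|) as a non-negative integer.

First date → JDN 2461353; second date → JDN 2485934.
The interval is |2461353 − 2485934| = 24581 days.

24581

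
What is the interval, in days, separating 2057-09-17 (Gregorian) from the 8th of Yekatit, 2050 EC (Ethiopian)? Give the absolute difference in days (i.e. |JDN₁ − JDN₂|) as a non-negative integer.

151

First date → JDN 2472624; second date → JDN 2472775.
The interval is |2472624 − 2472775| = 151 days.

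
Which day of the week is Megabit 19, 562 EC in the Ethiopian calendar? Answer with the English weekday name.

This is JDN 1929324 (17 March 570 Gregorian).
Since JDN mod 7 = 5 (0 = Monday), the day is Saturday.

Saturday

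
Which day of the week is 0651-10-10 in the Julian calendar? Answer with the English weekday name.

Monday

In the proleptic Gregorian calendar this is 13 October 651 (JDN 1959118).
JDN 1959118 mod 7 = 0, and JDN 0 was a Monday, so this is a Monday.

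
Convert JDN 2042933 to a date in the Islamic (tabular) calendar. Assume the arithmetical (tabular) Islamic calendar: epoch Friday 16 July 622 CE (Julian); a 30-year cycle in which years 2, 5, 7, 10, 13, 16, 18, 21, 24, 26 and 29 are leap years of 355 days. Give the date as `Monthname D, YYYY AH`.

Sha'ban 25, 267 AH

JDN 2042933 is 4 April 881 in the proleptic Gregorian calendar.
In the tabular Islamic calendar that day is Sha'ban 25, 267 AH.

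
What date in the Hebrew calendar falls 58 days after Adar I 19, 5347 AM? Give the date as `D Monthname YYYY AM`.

Counting 58 days forward from JDN 2300757 reaches JDN 2300815, which is 18 Nisan 5347 AM.

18 Nisan 5347 AM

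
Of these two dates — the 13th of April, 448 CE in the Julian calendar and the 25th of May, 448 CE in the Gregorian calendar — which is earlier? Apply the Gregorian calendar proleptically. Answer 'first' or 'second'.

first

The two dates have Julian Day Numbers 1884793 and 1884834 respectively.
Since 1884793 < 1884834, the first date comes first.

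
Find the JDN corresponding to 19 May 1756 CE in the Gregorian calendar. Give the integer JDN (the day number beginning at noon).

2362565

JDN 2299161 is 15 October 1582 CE (Gregorian); the target day is +63404 days from there, so JDN = 2362565.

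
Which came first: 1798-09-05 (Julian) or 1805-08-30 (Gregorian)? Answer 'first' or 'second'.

First date → JDN 2378025; second date → JDN 2380564.
JDN 2378025 < JDN 2380564, so the first date is earlier.

first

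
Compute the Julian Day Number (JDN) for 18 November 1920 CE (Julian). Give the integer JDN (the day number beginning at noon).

2422660

In the Gregorian calendar the same day is 1 December 1920.
JDN 2299161 is 15 October 1582 CE (Gregorian); the target day is +123499 days from there, so JDN = 2422660.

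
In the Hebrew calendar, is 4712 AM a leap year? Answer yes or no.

Hebrew year 4712 is year 19 of its 19-year Metonic cycle; leap years are at positions 3, 6, 8, 11, 14, 17, 19, so it is a leap year (13 months).

yes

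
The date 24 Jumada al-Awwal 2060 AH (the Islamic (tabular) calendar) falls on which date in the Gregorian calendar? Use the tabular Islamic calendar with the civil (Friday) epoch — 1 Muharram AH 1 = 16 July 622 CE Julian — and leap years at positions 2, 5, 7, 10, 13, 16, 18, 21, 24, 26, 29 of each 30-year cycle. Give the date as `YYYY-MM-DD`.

2620-08-15

Julian Day Number of the source date = 2678222.
Converting JDN 2678222 to the Gregorian calendar gives 15 August 2620 CE.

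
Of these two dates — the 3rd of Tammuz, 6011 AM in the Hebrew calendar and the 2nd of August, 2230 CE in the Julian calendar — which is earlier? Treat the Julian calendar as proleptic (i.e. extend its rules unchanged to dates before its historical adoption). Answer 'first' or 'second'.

Converting both to JDN: 2543395 vs 2535779; the smaller is the second.

second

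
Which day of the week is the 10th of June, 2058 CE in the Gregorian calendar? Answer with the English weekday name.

Monday

JDN 2472890 mod 7 = 0, and JDN 0 was a Monday, so this is a Monday.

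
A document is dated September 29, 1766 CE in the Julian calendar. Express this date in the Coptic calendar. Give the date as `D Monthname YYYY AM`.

2 Paopi 1483 AM

Both dates share Julian Day Number 2366361; in the Coptic calendar that is 2 Paopi 1483 AM.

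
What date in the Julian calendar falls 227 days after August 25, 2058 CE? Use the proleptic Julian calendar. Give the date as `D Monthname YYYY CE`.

Counting 227 days forward from JDN 2472979 reaches JDN 2473206, which is 9 April 2059 CE.

9 April 2059 CE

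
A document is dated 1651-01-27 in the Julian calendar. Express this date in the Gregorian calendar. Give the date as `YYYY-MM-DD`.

1651-02-06

At this point the Julian calendar is 10 days behind the Gregorian.
27 January 1651 Julian + 10 days → 6 February 1651 Gregorian.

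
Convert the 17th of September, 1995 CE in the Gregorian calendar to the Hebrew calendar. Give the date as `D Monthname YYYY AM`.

Both dates share Julian Day Number 2449978; in the Hebrew calendar that is 22 Elul 5755 AM.

22 Elul 5755 AM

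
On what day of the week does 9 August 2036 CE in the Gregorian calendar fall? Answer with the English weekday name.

Saturday

Since JDN mod 7 = 5 (0 = Monday), the day is Saturday.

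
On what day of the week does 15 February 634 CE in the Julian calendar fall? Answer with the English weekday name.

Tuesday

This is JDN 1952672 (18 February 634 Gregorian).
1952672 ≡ 1 (mod 7); counting from Monday = 0 gives Tuesday.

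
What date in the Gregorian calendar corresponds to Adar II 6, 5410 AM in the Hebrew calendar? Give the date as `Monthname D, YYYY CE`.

March 9, 1650 CE

Both dates share Julian Day Number 2323778; in the Gregorian calendar that is 9 March 1650 CE.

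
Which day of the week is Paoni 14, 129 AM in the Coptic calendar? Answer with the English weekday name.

Sunday

This is JDN 1872065 (9 June 413 Gregorian).
1872065 ≡ 6 (mod 7); counting from Monday = 0 gives Sunday.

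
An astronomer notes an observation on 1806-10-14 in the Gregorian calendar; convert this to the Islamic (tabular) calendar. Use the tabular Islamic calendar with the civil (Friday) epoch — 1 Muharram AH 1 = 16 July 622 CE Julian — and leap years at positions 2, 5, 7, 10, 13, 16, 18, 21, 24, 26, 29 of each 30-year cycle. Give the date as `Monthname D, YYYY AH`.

Julian Day Number of the source date = 2380974.
Converting JDN 2380974 to the tabular Islamic calendar gives 1 Sha'ban 1221 AH.

Sha'ban 1, 1221 AH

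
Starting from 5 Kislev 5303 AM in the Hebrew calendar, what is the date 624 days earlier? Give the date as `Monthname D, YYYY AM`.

Adar I 30, 5301 AM

JDN of 5 Kislev 5303 AM = 2284590.
2284590 − 624 = 2283966.
JDN 2283966 in the Hebrew calendar is Adar I 30, 5301 AM.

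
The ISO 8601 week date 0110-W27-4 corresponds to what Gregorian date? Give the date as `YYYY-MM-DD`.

ISO week 1 of 110 is the week containing the first Thursday of 110.
Week 27, day 4 (Thursday) lands on 0110-07-03.

0110-07-03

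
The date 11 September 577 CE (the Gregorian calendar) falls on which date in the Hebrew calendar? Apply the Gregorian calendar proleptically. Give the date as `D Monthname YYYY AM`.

11 Tishrei 4338 AM

Julian Day Number of the source date = 1932059.
Converting JDN 1932059 to the Hebrew calendar gives 11 Tishrei 4338 AM.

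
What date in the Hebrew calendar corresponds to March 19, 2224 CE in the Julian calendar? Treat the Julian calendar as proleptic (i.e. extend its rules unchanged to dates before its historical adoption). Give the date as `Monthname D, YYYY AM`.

Nisan 14, 5984 AM

Julian Day Number of the source date = 2533452.
Converting JDN 2533452 to the Hebrew calendar gives 14 Nisan 5984 AM.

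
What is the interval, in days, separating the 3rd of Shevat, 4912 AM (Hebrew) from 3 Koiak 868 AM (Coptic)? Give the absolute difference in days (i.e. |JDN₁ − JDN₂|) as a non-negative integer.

42

First date → JDN 2141836; second date → JDN 2141794.
The interval is |2141836 − 2141794| = 42 days.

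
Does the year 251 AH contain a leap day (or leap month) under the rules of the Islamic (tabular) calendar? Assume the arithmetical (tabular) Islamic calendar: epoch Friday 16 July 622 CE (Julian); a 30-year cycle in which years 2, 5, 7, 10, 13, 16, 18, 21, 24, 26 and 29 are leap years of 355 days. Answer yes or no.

Year 251 AH is year 11 of its 30-year cycle; leap positions are 2, 5, 7, 10, 13, 16, 18, 21, 24, 26, 29, so it is a common year (354 days).

no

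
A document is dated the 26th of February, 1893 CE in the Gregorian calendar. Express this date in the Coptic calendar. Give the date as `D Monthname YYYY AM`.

Both dates share Julian Day Number 2412521; in the Coptic calendar that is 20 Meshir 1609 AM.

20 Meshir 1609 AM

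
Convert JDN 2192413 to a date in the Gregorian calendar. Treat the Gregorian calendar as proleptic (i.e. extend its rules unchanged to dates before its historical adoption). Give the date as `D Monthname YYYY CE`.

JDN 2451545 is 1 Jan 2000; 2192413 is −259132 days from there.

9 July 1290 CE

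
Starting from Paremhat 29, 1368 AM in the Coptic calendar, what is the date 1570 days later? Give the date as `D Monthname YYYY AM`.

18 Epip 1372 AM

The starting date is JDN 2324535; 2324535 + 1570 = 2326105.
JDN 2326105 corresponds to 18 Epip 1372 AM.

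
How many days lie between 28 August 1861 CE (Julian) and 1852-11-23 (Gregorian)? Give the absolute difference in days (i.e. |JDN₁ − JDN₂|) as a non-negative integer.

JDN of the first date = 2401028.
JDN of the second date = 2397816.
|2397816 − 2401028| = 3212.

3212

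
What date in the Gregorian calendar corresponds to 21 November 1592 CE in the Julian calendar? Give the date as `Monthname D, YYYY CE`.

December 1, 1592 CE

The Julian–Gregorian offset here is 10 days (Julian trailing).
21 November 1592 Julian + 10 days → 1 December 1592 Gregorian.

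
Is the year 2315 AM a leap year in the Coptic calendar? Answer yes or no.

2315 mod 4 = 3; in the Coptic calendar a year is leap when year mod 4 = 3, so it is a leap year.

yes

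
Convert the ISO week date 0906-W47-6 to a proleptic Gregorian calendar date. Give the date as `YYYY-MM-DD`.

0906-11-27

ISO week 1 of 906 is the week containing the first Thursday of 906.
Week 47, day 6 (Saturday) lands on 0906-11-27.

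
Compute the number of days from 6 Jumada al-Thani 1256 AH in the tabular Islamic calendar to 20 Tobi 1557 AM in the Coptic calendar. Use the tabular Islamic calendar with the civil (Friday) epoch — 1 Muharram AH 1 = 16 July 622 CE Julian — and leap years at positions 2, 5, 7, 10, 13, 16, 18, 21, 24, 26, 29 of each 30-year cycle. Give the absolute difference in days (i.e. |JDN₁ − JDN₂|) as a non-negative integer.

First date → JDN 2393323; second date → JDN 2393498.
The interval is |2393323 − 2393498| = 175 days.

175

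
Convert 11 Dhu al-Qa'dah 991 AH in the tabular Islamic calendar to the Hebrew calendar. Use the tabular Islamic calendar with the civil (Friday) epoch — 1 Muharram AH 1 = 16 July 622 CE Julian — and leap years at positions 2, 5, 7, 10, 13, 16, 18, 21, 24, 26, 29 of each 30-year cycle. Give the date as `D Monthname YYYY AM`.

11 Kislev 5344 AM

Julian Day Number of the source date = 2299568.
Converting JDN 2299568 to the Hebrew calendar gives 11 Kislev 5344 AM.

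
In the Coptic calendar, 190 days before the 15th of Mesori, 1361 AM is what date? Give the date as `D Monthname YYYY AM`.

5 Meshir 1361 AM

Counting 190 days back from JDN 2322114 reaches JDN 2321924, which is 5 Meshir 1361 AM.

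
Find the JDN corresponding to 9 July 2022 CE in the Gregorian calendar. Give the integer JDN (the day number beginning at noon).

JDN 2299161 is 15 October 1582 CE (Gregorian); the target day is +160609 days from there, so JDN = 2459770.

2459770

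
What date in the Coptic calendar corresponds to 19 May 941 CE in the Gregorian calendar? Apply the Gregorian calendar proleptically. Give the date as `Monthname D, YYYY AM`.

Julian Day Number of the source date = 2064892.
Converting JDN 2064892 to the Coptic calendar gives 19 Pashons 657 AM.

Pashons 19, 657 AM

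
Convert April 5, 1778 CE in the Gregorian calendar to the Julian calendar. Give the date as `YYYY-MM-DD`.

For dates in this range the Gregorian date is 11 days ahead of the Julian.
5 April 1778 Gregorian − 11 days → 25 March 1778 Julian.

1778-03-25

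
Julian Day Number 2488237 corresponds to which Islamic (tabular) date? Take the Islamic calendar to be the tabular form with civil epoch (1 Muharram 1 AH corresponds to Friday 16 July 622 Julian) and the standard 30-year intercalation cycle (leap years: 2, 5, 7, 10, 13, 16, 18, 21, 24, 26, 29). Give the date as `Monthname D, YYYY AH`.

JDN 2488237 is 17 June 2100 in the Gregorian calendar.
In the tabular Islamic calendar that day is Rabi' al-Thani 9, 1524 AH.

Rabi' al-Thani 9, 1524 AH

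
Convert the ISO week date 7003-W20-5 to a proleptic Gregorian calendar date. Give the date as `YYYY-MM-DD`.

7003-05-20

ISO week 1 of 7003 is the week containing the first Thursday of 7003.
Week 20, day 5 (Friday) lands on 7003-05-20.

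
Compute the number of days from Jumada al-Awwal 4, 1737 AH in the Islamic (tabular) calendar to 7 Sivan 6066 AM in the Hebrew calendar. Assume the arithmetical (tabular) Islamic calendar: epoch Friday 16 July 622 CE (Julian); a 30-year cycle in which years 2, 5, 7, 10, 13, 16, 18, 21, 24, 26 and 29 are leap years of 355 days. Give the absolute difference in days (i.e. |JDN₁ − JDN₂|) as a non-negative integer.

First date → JDN 2563742; second date → JDN 2563449.
The interval is |2563742 − 2563449| = 293 days.

293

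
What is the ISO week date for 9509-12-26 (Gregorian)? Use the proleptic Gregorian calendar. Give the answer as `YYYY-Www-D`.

9509-W51-7

The weekday is Sunday (ISO weekday 7).
That Sunday belongs to ISO week 51 of ISO year 9509.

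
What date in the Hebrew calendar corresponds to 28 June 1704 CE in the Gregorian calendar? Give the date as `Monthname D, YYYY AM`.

Julian Day Number of the source date = 2343612.
Converting JDN 2343612 to the Hebrew calendar gives 26 Sivan 5464 AM.

Sivan 26, 5464 AM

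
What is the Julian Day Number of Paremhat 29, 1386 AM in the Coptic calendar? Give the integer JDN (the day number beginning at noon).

2331109

Equivalently 4 April 1670 (Gregorian).
JDN 2400001 is 17 November 1858 CE (Gregorian), MJD 0; the target day is −68892 days from there, so JDN = 2331109.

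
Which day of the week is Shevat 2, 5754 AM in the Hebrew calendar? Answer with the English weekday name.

In the Gregorian calendar this is 14 January 1994 (JDN 2449367).
2449367 ≡ 4 (mod 7); counting from Monday = 0 gives Friday.

Friday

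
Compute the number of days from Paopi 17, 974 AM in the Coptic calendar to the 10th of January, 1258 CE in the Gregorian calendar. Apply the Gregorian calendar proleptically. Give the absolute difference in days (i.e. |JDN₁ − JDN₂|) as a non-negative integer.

First date → JDN 2180464; second date → JDN 2180545.
The interval is |2180464 − 2180545| = 81 days.

81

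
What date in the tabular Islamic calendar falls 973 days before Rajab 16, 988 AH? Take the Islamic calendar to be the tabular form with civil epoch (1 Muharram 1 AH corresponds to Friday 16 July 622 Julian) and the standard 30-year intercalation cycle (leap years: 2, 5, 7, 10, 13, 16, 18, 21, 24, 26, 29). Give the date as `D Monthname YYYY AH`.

17 Shawwal 985 AH

Counting 973 days back from JDN 2298392 reaches JDN 2297419, which is 17 Shawwal 985 AH.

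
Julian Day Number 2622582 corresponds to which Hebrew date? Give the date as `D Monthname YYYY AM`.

JDN 2622582 is 13 April 2468 in the Gregorian calendar.
In the Hebrew calendar that day is 20 Nisan 6228 AM.

20 Nisan 6228 AM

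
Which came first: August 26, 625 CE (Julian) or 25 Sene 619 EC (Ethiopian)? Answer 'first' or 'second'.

Converting both to JDN: 1949577 vs 1950239; the smaller is the first.

first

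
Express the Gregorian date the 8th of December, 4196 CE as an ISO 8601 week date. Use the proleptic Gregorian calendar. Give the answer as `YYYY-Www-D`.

4196-W49-4

The weekday is Thursday (ISO weekday 4).
That Thursday belongs to ISO week 49 of ISO year 4196.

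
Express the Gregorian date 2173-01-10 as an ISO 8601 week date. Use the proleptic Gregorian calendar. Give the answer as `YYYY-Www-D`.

The weekday is Sunday (ISO weekday 7).
That Sunday belongs to ISO week 1 of ISO year 2173.

2173-W01-7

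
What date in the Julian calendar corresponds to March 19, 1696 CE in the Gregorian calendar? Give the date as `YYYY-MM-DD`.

For dates in this range the Gregorian date is 10 days ahead of the Julian.
19 March 1696 Gregorian − 10 days → 9 March 1696 Julian.

1696-03-09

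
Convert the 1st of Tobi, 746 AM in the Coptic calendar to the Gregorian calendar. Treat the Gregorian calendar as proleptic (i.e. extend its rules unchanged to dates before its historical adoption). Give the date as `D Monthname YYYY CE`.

Both dates share Julian Day Number 2097261; in the Gregorian calendar that is 2 January 1030 CE.

2 January 1030 CE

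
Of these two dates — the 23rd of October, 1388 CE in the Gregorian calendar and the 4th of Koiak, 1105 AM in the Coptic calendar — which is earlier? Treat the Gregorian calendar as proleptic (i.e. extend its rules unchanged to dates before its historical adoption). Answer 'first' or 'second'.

first

Converting both to JDN: 2228313 vs 2228359; the smaller is the first.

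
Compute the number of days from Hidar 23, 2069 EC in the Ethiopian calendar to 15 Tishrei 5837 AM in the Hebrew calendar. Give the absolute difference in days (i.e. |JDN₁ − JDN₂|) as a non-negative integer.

51

JDN of the first date = 2479640.
JDN of the second date = 2479589.
|2479589 − 2479640| = 51.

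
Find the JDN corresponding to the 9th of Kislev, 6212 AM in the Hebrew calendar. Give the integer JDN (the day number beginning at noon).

Equivalently 4 December 2451 (Gregorian).
JDN 2299161 is 15 October 1582 CE (Gregorian); the target day is +317446 days from there, so JDN = 2616607.

2616607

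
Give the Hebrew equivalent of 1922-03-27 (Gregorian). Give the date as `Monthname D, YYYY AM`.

Adar 27, 5682 AM

Julian Day Number of the source date = 2423141.
Converting JDN 2423141 to the Hebrew calendar gives 27 Adar 5682 AM.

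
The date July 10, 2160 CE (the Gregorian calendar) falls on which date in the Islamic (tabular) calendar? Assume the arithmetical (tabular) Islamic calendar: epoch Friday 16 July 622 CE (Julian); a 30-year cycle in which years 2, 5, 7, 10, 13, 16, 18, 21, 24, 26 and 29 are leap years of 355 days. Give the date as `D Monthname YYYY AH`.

6 Rabi' al-Awwal 1586 AH

Julian Day Number of the source date = 2510175.
Converting JDN 2510175 to the tabular Islamic calendar gives 6 Rabi' al-Awwal 1586 AH.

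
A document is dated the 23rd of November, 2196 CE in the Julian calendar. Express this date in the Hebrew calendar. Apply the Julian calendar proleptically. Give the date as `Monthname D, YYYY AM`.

Kislev 16, 5957 AM

The source date corresponds to 7 December 2196 in the Gregorian calendar (JDN 2523474).
That day falls on 16 Kislev 5957 AM in the Hebrew calendar.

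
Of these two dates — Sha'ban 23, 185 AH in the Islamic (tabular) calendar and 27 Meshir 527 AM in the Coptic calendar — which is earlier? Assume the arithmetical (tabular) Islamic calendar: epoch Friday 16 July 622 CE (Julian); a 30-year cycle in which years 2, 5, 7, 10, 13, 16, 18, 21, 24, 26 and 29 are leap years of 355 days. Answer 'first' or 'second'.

first

The two dates have Julian Day Numbers 2013872 and 2017327 respectively.
Since 2013872 < 2017327, the first date comes first.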